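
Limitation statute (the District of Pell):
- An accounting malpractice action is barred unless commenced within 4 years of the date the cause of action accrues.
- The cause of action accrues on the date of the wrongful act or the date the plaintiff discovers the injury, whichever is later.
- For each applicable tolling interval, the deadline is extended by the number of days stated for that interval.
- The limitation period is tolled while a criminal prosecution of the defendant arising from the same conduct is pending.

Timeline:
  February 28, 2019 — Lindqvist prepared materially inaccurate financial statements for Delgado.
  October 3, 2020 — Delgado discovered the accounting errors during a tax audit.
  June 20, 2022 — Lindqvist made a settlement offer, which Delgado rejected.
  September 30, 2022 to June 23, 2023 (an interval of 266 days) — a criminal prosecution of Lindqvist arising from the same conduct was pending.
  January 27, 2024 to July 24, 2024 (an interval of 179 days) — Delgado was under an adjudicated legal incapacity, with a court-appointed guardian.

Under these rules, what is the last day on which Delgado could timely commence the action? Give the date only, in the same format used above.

June 26, 2025

The claim accrued on October 3, 2020 — the later of the February 28, 2019 act and the October 3, 2020 discovery.
Adding the 4 years base period to October 3, 2020 gives a deadline of October 3, 2024, before any tolling.
The pending criminal prosecution from September 30, 2022 to June 23, 2023 tolled the period for 266 days, extending the deadline to June 26, 2025.
The plaintiff's legal incapacity from January 27, 2024 to July 24, 2024 does not toll the period, because no stated rule makes the plaintiff's incapacity a tolling event.
The other events in the timeline have no effect on the limitation period under the stated rules.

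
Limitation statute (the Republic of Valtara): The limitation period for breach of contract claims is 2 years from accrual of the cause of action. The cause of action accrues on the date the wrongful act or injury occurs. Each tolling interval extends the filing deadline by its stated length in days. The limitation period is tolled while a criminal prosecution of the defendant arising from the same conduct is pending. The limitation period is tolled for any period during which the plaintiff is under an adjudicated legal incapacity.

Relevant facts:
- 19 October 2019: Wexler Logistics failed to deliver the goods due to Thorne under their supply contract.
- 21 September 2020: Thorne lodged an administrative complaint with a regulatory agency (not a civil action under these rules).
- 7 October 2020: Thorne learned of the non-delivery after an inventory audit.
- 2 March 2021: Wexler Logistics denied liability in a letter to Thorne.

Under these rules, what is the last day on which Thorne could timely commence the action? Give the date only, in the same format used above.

Accrual is governed by the date of the act, so the period began to run on 19 October 2019; the later discovery on 7 October 2020 is irrelevant under the stated rule.
Adding the 2 years base period to 19 October 2019 gives a deadline of 19 October 2021, before any tolling.
The other events in the timeline have no effect on the limitation period under the stated rules.

19 October 2021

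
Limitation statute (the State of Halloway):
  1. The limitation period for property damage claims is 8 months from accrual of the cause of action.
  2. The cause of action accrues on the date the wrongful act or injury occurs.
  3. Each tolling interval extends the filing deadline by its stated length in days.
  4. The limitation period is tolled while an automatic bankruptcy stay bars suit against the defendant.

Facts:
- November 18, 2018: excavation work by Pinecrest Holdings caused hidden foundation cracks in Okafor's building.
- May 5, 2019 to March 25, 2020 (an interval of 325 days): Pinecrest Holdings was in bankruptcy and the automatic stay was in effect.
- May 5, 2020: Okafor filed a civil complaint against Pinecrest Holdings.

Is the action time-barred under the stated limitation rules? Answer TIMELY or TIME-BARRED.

TIMELY

The claim accrued on November 18, 2018, when the wrongful act occurred.
8 months from November 18, 2018 is July 18, 2019.
Because the automatic bankruptcy stay ran from May 5, 2019 to March 25, 2020, the deadline is extended by 325 days to June 7, 2020.
Filing on May 5, 2020 beat the June 7, 2020 deadline — the action is timely.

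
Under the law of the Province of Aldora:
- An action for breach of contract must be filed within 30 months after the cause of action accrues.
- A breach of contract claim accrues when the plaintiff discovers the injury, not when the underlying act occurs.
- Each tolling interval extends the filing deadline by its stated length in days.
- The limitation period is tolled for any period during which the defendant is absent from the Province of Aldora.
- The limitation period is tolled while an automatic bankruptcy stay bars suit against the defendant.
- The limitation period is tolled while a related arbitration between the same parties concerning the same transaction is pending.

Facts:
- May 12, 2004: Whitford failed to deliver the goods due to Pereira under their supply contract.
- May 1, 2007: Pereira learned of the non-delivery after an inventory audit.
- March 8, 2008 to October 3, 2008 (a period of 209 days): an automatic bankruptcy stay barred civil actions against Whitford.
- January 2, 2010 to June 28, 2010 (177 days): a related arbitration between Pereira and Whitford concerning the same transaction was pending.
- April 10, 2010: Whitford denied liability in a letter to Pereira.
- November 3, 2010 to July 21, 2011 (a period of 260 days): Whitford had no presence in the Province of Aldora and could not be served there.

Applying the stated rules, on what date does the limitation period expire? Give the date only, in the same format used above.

August 9, 2011

Under the discovery rule, the claim accrued on May 1, 2007, when Pereira discovered the injury — not on the May 12, 2004 date of the underlying act.
Adding the 30 months base period to May 1, 2007 gives a deadline of November 1, 2009, before any tolling.
The automatic bankruptcy stay from March 8, 2008 to October 3, 2008 tolled the period for 209 days, extending the deadline to May 29, 2010.
Because the pending related arbitration ran from January 2, 2010 to June 28, 2010, the deadline is extended by 177 days to November 22, 2010.
The defendant's absence from the jurisdiction from November 3, 2010 to July 21, 2011 tolled the period for 260 days, extending the deadline to August 9, 2011.
None of the other events listed affects the running of the period under the stated rules.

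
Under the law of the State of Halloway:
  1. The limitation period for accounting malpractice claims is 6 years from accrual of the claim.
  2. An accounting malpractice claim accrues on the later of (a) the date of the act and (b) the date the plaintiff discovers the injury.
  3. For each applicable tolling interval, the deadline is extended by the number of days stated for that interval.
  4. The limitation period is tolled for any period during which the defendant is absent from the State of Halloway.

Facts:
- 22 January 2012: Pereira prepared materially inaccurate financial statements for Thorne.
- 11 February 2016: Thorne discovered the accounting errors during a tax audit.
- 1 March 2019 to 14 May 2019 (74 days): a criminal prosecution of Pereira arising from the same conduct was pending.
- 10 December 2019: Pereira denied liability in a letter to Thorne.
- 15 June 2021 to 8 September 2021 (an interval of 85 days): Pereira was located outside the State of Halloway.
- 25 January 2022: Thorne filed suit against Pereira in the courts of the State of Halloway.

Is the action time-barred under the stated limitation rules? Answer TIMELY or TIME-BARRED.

Taking the later of the act (22 January 2012) and discovery (11 February 2016), the claim accrued on 11 February 2016.
The untolled deadline — 6 years after 11 February 2016 — is 11 February 2022.
The period was tolled for 85 days by the defendant's absence from the jurisdiction (15 June 2021 to 8 September 2021), pushing the deadline to 7 May 2022.
Although a criminal prosecution ran from 1 March 2019 to 14 May 2019, the stated rules do not make that a tolling event, so it is disregarded.
Nothing else in the chronology tolls or restarts the period.
The 25 January 2022 filing precedes the 7 May 2022 deadline; the claim is timely.

TIMELY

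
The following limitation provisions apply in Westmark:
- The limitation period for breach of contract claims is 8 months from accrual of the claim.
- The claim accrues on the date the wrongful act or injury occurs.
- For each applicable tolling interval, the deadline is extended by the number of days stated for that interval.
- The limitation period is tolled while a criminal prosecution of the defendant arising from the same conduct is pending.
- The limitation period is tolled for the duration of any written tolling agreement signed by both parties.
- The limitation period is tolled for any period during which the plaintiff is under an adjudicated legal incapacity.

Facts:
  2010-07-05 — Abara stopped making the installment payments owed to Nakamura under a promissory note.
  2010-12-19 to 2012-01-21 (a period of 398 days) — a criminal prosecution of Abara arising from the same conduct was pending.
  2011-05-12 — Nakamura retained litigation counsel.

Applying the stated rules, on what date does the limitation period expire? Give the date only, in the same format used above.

The limitation period began to run on 2010-07-05.
The untolled deadline — 8 months after 2010-07-05 — is 2011-03-05.
Because the pending criminal prosecution ran from 2010-12-19 to 2012-01-21, the deadline is extended by 398 days to 2012-04-06.
None of the other events listed affects the running of the period under the stated rules.

2012-04-06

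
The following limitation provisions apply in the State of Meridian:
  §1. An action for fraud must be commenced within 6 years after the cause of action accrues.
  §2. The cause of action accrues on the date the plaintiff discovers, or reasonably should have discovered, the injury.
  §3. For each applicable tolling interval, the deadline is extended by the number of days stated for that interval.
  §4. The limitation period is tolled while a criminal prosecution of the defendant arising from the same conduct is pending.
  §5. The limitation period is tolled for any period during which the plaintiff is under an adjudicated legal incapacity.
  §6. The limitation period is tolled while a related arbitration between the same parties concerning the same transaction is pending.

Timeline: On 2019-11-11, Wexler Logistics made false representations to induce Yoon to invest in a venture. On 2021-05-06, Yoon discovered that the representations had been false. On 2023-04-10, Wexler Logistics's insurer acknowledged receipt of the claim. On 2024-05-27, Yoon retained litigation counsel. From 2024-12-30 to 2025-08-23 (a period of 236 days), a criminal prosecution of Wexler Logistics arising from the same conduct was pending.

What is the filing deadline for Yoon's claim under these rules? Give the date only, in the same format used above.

The claim did not accrue until Yoon discovered the injury on 2021-05-06; the 2019-11-11 act date does not start the clock under the stated rule.
6 years from 2021-05-06 is 2027-05-06.
The period was tolled for 236 days by the pending criminal prosecution (2024-12-30 to 2025-08-23), pushing the deadline to 2027-12-28.
None of the other events listed affects the running of the period under the stated rules.

2027-12-28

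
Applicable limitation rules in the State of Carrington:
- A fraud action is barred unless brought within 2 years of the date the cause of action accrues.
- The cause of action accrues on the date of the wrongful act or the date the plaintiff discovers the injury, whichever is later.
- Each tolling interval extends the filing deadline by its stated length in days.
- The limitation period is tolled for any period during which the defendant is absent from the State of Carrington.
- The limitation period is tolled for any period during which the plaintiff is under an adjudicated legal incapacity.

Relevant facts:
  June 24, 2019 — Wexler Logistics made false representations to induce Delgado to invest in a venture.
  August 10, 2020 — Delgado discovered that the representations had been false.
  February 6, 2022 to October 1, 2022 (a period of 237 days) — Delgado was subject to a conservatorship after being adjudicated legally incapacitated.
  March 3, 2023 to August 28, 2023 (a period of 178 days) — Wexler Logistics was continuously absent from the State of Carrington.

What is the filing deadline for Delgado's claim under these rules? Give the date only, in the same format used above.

Because discovery on August 10, 2020 post-dates the June 24, 2019 act, accrual under the later-of rule falls on August 10, 2020.
Adding the 2 years base period to August 10, 2020 gives a deadline of August 10, 2022, before any tolling.
The plaintiff's legal incapacity from February 6, 2022 to October 1, 2022 tolled the period for 237 days, extending the deadline to April 4, 2023.
The period was tolled for 178 days by the defendant's absence from the jurisdiction (March 3, 2023 to August 28, 2023), pushing the deadline to September 29, 2023.

September 29, 2023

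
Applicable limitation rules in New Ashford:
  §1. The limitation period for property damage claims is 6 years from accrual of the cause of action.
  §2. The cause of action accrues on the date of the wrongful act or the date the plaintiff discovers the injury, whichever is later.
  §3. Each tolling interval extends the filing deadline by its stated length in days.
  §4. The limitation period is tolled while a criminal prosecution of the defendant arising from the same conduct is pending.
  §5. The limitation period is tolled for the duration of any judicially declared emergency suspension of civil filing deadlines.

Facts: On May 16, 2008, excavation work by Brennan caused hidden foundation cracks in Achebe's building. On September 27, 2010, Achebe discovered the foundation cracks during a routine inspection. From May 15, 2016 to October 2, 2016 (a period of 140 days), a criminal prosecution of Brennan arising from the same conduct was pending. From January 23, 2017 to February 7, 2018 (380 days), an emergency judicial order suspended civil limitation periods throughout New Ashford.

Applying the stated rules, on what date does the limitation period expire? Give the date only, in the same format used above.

The claim accrued on September 27, 2010 — the later of the May 16, 2008 act and the September 27, 2010 discovery.
The untolled deadline — 6 years after September 27, 2010 — is September 27, 2016.
Because the pending criminal prosecution ran from May 15, 2016 to October 2, 2016, the deadline is extended by 140 days to February 14, 2017.
The period was tolled for 380 days by the emergency suspension of filing deadlines (January 23, 2017 to February 7, 2018), pushing the deadline to March 1, 2018.

March 1, 2018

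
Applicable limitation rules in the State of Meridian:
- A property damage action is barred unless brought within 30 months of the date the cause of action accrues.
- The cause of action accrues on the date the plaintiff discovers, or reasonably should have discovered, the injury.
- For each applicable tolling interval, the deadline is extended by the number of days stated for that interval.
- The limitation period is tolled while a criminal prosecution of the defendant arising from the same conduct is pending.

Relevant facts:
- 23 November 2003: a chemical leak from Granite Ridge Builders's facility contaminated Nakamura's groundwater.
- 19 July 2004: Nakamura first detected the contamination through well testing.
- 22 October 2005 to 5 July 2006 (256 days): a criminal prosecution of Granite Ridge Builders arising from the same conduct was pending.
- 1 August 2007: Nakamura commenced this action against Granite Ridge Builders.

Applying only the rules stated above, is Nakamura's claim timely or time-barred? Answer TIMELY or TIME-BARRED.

The claim did not accrue until Nakamura discovered the injury on 19 July 2004; the 23 November 2003 act date does not start the clock under the stated rule.
30 months from 19 July 2004 is 19 January 2007.
Because the pending criminal prosecution ran from 22 October 2005 to 5 July 2006, the deadline is extended by 256 days to 2 October 2007.
Nakamura filed on 1 August 2007, before the 2 October 2007 deadline, so the action is timely.

TIMELY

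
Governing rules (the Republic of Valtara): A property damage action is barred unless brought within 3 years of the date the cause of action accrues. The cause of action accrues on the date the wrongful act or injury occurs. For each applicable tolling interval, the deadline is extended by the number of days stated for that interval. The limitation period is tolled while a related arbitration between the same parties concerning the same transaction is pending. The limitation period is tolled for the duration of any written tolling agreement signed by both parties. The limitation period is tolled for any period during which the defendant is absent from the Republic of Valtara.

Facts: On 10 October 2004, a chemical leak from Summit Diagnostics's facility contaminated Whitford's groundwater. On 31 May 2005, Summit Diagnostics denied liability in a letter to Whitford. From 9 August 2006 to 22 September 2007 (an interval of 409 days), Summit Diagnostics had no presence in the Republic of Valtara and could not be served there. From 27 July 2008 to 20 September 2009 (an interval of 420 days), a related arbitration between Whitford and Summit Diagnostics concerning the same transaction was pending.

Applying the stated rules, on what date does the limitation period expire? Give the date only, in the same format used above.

The cause of action accrued on 10 October 2004, the date of the act.
3 years from 10 October 2004 is 10 October 2007.
The defendant's absence from the jurisdiction from 9 August 2006 to 22 September 2007 tolled the period for 409 days, extending the deadline to 22 November 2008.
The pending related arbitration from 27 July 2008 to 20 September 2009 tolled the period for 420 days, extending the deadline to 16 January 2010.
The other events in the timeline have no effect on the limitation period under the stated rules.

16 January 2010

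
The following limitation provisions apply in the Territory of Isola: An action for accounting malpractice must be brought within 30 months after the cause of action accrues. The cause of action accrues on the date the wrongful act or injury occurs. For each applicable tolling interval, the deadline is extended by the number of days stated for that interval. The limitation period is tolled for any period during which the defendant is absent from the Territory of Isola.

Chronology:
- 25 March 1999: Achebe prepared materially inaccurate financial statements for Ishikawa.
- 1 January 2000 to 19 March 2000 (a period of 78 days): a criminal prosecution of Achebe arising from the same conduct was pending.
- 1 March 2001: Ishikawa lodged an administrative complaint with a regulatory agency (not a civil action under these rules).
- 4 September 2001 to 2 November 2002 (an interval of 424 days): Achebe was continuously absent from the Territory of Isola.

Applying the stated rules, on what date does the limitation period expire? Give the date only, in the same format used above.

The cause of action accrued on 25 March 1999, the date of the act.
30 months from 25 March 1999 is 25 September 2001.
Because the defendant's absence from the jurisdiction ran from 4 September 2001 to 2 November 2002, the deadline is extended by 424 days to 23 November 2002.
No stated provision tolls the period for a criminal prosecution, so the interval from 1 January 2000 to 19 March 2000 has no effect on the deadline.
The other events in the timeline have no effect on the limitation period under the stated rules.

23 November 2002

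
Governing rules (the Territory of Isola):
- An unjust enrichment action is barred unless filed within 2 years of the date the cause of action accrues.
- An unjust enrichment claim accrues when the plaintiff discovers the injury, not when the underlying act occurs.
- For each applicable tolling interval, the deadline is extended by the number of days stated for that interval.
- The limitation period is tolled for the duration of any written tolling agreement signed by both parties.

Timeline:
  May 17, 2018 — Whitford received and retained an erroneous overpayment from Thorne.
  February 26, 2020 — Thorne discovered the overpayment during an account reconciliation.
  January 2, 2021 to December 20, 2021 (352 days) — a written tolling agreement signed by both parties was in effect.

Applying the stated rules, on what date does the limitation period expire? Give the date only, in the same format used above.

February 13, 2023

The claim did not accrue until Thorne discovered the injury on February 26, 2020; the May 17, 2018 act date does not start the clock under the stated rule.
2 years from February 26, 2020 is February 26, 2022.
Because the written tolling agreement ran from January 2, 2021 to December 20, 2021, the deadline is extended by 352 days to February 13, 2023.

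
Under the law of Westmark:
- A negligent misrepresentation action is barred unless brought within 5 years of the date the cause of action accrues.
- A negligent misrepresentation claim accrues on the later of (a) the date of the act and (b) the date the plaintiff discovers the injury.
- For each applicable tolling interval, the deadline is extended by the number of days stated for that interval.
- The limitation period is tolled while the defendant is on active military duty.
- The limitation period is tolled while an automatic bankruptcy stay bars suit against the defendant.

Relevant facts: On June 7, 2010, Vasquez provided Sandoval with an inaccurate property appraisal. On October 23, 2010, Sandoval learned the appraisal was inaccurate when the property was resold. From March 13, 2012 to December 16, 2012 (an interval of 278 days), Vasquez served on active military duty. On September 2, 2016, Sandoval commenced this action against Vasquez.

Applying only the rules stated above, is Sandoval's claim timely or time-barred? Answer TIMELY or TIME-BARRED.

Because discovery on October 23, 2010 post-dates the June 7, 2010 act, accrual under the later-of rule falls on October 23, 2010.
Adding the 5 years base period to October 23, 2010 gives a deadline of October 23, 2015, before any tolling.
The defendant's active military service from March 13, 2012 to December 16, 2012 tolled the period for 278 days, extending the deadline to July 27, 2016.
The September 2, 2016 filing falls after the July 27, 2016 deadline; the claim is time-barred.

TIME-BARRED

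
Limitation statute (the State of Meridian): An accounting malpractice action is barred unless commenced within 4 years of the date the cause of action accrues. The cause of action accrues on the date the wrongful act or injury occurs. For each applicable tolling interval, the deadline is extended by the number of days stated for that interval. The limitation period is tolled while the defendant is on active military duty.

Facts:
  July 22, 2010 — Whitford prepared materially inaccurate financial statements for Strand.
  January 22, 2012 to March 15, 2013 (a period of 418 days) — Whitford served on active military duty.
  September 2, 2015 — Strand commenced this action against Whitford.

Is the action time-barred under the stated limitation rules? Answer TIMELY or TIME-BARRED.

TIMELY

The claim accrued on July 22, 2010, when the wrongful act occurred.
4 years from July 22, 2010 is July 22, 2014.
Because the defendant's active military service ran from January 22, 2012 to March 15, 2013, the deadline is extended by 418 days to September 13, 2015.
Strand filed on September 2, 2015, before the September 13, 2015 deadline, so the action is timely.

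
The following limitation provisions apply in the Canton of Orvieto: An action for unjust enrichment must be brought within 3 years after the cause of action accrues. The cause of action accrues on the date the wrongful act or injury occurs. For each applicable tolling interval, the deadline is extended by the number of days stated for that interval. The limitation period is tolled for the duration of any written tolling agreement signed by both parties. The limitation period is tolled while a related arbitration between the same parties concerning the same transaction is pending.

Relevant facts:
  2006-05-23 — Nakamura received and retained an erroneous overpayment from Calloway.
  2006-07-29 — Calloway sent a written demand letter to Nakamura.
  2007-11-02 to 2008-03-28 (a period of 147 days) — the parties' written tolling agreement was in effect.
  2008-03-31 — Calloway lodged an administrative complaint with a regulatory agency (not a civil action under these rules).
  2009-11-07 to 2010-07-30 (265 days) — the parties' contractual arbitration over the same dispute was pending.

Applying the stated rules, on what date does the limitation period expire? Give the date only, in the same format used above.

2009-10-17

The cause of action accrued on 2006-05-23, the date of the act.
3 years from 2006-05-23 is 2009-05-23.
Because the written tolling agreement ran from 2007-11-02 to 2008-03-28, the deadline is extended by 147 days to 2009-10-17.
The pending related arbitration from 2009-11-07 to 2010-07-30 began after the period had already run on 2009-10-17, so it has no tolling effect.
None of the other events listed affects the running of the period under the stated rules.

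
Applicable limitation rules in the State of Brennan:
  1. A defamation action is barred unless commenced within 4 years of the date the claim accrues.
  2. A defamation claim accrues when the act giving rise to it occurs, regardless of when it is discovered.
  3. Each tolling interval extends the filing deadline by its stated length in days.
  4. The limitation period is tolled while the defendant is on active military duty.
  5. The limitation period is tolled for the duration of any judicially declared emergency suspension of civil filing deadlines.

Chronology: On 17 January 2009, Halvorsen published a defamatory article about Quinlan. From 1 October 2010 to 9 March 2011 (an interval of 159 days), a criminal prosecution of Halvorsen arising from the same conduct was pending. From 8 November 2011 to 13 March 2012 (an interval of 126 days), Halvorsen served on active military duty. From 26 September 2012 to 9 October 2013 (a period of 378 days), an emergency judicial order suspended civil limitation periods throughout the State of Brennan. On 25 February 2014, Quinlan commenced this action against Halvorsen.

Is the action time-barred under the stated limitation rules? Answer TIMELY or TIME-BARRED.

TIMELY

The limitation period began to run on 17 January 2009.
4 years from 17 January 2009 is 17 January 2013.
The period was tolled for 126 days by the defendant's active military service (8 November 2011 to 13 March 2012), pushing the deadline to 23 May 2013.
Because the emergency suspension of filing deadlines ran from 26 September 2012 to 9 October 2013, the deadline is extended by 378 days to 5 June 2014.
No stated provision tolls the period for a criminal prosecution, so the interval from 1 October 2010 to 9 March 2011 has no effect on the deadline.
Filing on 25 February 2014 beat the 5 June 2014 deadline — the action is timely.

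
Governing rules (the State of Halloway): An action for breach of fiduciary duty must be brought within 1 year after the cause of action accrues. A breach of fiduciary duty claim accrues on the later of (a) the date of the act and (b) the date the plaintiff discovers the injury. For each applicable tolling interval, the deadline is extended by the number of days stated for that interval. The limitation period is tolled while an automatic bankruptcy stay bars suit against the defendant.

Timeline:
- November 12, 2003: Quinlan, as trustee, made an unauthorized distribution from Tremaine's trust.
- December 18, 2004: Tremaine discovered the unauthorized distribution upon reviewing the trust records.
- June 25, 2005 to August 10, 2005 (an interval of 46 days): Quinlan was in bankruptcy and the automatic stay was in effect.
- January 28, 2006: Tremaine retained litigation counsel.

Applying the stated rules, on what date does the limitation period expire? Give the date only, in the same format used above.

The claim accrued on December 18, 2004 — the later of the November 12, 2003 act and the December 18, 2004 discovery.
1 year from December 18, 2004 is December 18, 2005.
The automatic bankruptcy stay from June 25, 2005 to August 10, 2005 tolled the period for 46 days, extending the deadline to February 2, 2006.
The other events in the timeline have no effect on the limitation period under the stated rules.

February 2, 2006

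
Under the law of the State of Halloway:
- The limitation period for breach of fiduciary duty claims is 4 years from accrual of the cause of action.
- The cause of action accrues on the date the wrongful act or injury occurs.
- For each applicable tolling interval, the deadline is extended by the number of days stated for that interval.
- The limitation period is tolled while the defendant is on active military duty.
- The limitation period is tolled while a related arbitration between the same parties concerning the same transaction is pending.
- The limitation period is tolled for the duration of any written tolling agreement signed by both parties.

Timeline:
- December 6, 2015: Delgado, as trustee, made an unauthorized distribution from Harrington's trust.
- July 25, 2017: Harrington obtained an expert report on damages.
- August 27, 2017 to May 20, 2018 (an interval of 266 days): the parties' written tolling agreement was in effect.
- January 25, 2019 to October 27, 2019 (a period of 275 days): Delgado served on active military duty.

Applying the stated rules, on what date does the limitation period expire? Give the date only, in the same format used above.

The limitation period began to run on December 6, 2015.
4 years from December 6, 2015 is December 6, 2019.
Because the written tolling agreement ran from August 27, 2017 to May 20, 2018, the deadline is extended by 266 days to August 28, 2020.
Because the defendant's active military service ran from January 25, 2019 to October 27, 2019, the deadline is extended by 275 days to May 30, 2021.
The other events in the timeline have no effect on the limitation period under the stated rules.

May 30, 2021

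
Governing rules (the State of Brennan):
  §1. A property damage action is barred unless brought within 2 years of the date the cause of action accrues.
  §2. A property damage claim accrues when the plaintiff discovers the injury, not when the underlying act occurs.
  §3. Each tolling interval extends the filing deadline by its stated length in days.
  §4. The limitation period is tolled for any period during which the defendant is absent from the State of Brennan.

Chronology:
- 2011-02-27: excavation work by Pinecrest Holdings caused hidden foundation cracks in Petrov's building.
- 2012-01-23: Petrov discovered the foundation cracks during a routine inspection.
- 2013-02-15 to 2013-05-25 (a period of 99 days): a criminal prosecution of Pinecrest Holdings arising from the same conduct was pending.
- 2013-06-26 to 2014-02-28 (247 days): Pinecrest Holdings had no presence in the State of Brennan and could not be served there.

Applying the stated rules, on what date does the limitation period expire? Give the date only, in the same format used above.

2014-09-27

Accrual is tied to discovery, so the period began on 2012-01-23 rather than on 2011-02-27 when the act occurred.
The untolled deadline — 2 years after 2012-01-23 — is 2014-01-23.
The defendant's absence from the jurisdiction from 2013-06-26 to 2014-02-28 tolled the period for 247 days, extending the deadline to 2014-09-27.
Although a criminal prosecution ran from 2013-02-15 to 2013-05-25, the stated rules do not make that a tolling event, so it is disregarded.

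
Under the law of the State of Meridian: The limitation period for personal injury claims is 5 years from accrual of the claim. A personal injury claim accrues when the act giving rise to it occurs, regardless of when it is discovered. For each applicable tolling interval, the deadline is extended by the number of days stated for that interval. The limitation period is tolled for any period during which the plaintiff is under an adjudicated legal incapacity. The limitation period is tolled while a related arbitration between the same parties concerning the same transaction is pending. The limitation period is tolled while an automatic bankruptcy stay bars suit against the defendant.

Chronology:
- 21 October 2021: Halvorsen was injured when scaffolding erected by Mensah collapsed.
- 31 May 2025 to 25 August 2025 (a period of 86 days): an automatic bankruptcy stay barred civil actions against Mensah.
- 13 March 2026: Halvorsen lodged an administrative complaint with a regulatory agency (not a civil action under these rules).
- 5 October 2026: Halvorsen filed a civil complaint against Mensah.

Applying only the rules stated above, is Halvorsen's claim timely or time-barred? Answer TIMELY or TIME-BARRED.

The limitation period began to run on 21 October 2021.
5 years from 21 October 2021 is 21 October 2026.
The automatic bankruptcy stay from 31 May 2025 to 25 August 2025 tolled the period for 86 days, extending the deadline to 15 January 2027.
The other events in the timeline have no effect on the limitation period under the stated rules.
The 5 October 2026 filing precedes the 15 January 2027 deadline; the claim is timely.

TIMELY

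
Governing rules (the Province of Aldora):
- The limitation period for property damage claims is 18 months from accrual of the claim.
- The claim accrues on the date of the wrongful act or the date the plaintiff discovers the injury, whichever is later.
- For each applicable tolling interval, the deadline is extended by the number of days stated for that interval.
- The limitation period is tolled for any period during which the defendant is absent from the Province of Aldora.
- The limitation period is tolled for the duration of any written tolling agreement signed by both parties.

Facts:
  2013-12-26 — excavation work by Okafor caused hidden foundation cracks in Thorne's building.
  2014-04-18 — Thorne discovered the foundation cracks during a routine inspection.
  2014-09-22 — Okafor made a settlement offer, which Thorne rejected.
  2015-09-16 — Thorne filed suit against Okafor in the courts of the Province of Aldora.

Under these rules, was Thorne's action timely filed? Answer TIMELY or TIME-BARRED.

TIMELY

Taking the later of the act (2013-12-26) and discovery (2014-04-18), the claim accrued on 2014-04-18.
The untolled deadline — 18 months after 2014-04-18 — is 2015-10-18.
None of the other events listed affects the running of the period under the stated rules.
The 2015-09-16 filing precedes the 2015-10-18 deadline; the claim is timely.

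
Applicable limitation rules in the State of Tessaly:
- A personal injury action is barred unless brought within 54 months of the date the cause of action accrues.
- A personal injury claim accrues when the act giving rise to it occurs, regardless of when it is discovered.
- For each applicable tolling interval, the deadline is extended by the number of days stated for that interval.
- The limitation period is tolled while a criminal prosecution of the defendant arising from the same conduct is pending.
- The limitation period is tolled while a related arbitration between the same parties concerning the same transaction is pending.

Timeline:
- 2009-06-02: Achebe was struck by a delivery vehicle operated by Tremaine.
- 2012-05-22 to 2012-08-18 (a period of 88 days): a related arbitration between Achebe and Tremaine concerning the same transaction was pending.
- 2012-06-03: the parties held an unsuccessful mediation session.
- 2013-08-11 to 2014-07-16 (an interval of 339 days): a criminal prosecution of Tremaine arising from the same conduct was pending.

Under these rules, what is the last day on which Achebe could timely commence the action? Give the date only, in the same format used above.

2015-02-02

The cause of action accrued on 2009-06-02, the date of the act.
Adding the 54 months base period to 2009-06-02 gives a deadline of 2013-12-02, before any tolling.
The pending related arbitration from 2012-05-22 to 2012-08-18 tolled the period for 88 days, extending the deadline to 2014-02-28.
The period was tolled for 339 days by the pending criminal prosecution (2013-08-11 to 2014-07-16), pushing the deadline to 2015-02-02.
None of the other events listed affects the running of the period under the stated rules.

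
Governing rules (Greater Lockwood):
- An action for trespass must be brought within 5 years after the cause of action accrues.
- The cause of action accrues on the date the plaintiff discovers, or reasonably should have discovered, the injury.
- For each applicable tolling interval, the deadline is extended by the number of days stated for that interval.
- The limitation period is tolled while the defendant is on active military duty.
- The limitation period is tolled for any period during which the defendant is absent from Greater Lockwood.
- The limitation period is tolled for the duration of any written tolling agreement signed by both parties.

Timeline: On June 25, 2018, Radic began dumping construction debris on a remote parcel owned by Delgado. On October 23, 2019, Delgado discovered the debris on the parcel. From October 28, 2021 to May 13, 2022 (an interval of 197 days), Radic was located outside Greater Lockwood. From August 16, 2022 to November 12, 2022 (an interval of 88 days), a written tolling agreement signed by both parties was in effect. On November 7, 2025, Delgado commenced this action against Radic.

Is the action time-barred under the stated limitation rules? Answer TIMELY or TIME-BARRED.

Under the discovery rule, the claim accrued on October 23, 2019, when Delgado discovered the injury — not on the June 25, 2018 date of the underlying act.
Adding the 5 years base period to October 23, 2019 gives a deadline of October 23, 2024, before any tolling.
The period was tolled for 197 days by the defendant's absence from the jurisdiction (October 28, 2021 to May 13, 2022), pushing the deadline to May 8, 2025.
The period was tolled for 88 days by the written tolling agreement (August 16, 2022 to November 12, 2022), pushing the deadline to August 4, 2025.
Filing on November 7, 2025 missed the August 4, 2025 deadline — the action is time-barred.

TIME-BARRED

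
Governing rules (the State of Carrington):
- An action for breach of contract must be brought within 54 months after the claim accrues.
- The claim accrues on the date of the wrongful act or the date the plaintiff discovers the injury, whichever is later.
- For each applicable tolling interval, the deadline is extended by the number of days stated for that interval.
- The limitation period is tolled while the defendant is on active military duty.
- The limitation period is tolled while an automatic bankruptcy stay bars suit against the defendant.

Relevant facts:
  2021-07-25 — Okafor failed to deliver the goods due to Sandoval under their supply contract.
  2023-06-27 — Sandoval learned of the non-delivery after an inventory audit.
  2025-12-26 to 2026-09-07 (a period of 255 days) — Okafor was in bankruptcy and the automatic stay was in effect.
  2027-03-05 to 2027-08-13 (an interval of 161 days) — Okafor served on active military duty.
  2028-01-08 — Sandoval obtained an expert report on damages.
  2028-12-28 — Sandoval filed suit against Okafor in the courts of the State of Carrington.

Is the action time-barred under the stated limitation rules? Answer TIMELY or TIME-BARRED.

TIMELY

Because discovery on 2023-06-27 post-dates the 2021-07-25 act, accrual under the later-of rule falls on 2023-06-27.
54 months from 2023-06-27 is 2027-12-27.
Because the automatic bankruptcy stay ran from 2025-12-26 to 2026-09-07, the deadline is extended by 255 days to 2028-09-07.
The defendant's active military service from 2027-03-05 to 2027-08-13 tolled the period for 161 days, extending the deadline to 2029-02-15.
Nothing else in the chronology tolls or restarts the period.
Filing on 2028-12-28 beat the 2029-02-15 deadline — the action is timely.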